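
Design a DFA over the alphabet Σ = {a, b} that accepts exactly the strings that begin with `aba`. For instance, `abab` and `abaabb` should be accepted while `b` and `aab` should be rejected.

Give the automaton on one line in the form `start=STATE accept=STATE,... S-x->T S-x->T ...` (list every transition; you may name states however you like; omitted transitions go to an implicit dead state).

Check the first 3 symbols one by one: S0 through S2 record how many have matched `aba` so far; any wrong symbol goes to the dead state S4. After all 3 match we enter the accepting sink S3.
5 states suffice.
        a   b  
>  S0   S1  S4 
   S1   S4  S2 
   S2   S3  S4 
 * S3   S3  S3 
   S4   S4  S4 
(> = start, * = accepting)

start=S0 accept=S3 S0-a->S1 S0-b->S4 S1-a->S4 S1-b->S2 S2-a->S3 S2-b->S4 S3-a->S3 S3-b->S3 S4-a->S4 S4-b->S4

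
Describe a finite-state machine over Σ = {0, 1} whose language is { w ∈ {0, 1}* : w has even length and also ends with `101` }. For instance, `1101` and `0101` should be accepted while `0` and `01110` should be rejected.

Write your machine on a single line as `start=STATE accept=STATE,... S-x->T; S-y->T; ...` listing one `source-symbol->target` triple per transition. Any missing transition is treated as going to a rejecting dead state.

Handle the two conditions separately and then intersect. The first has 2 states tracking the input length modulo 2; the second has 4 states tracking how much of the suffix `101` has currently been matched. A product state is a pair (one from each), accepting exactly when both do.
An 8-state machine:
        0   1  
>  s0   s1  s2 
   s1   s0  s3 
   s2   s4  s3 
   s3   s5  s2 
   s4   s1  s6 
   s5   s0  s7 
   s6   s4  s3 
 * s7   s5  s2 
(> = start, * = accepting)

start=s0; accept=s7; s0-0->s1; s0-1->s2; s1-0->s0; s1-1->s3; s2-0->s4; s2-1->s3; s3-0->s5; s3-1->s2; s4-0->s1; s4-1->s6; s5-0->s0; s5-1->s7; s6-0->s4; s6-1->s3; s7-0->s5; s7-1->s2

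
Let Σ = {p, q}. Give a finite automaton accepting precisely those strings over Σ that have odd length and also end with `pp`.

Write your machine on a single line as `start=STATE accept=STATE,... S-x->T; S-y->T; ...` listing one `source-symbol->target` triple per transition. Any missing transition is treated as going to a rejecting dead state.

start=A; accept=D; A-p->B; A-q->B; B-p->C; B-q->A; C-p->D; C-q->B; D-p->C; D-q->A

Handle the two conditions separately and then intersect. One (2 states) tracks the input length modulo 2; the other (3 states) tracks how much of the suffix `pp` has currently been matched. Each combined state is a pair, one component from each; accept when both components accept. Equivalent product states are then merged.
       p  q 
>  A   B  B 
   B   C  A 
   C   D  B 
 * D   C  A 
(> = start, * = accepting)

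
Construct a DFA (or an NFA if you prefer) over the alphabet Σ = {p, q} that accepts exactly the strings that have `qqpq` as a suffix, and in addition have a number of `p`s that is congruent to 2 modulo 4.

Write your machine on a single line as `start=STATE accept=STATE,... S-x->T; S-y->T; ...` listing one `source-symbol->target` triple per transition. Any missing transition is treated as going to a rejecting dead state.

Run two small machines in parallel and take their product. The first has 5 states tracking how much of the suffix `qqpq` has currently been matched; the second has 4 states tracking the count of `p`s modulo 4. A product state is a pair (one from each), accepting exactly when both do. Minimizing collapses redundant product states.
        p   q  
>  S0   S1  S0 
   S1   S2  S3 
   S2   S4  S2 
   S3   S2  S5 
   S4   S0  S4 
   S5   S6  S5 
   S6   S4  S7 
 * S7   S4  S2 
(> = start, * = accepting)

start=S0; accept=S7; S0-p->S1; S0-q->S0; S1-p->S2; S1-q->S3; S2-p->S4; S2-q->S2; S3-p->S2; S3-q->S5; S4-p->S0; S4-q->S4; S5-p->S6; S5-q->S5; S6-p->S4; S6-q->S7; S7-p->S4; S7-q->S2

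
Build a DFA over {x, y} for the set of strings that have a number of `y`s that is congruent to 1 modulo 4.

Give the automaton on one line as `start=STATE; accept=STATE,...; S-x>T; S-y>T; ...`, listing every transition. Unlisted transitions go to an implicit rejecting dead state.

The only thing that matters is how many `y`s have appeared, reduced mod 4. Use one state per residue: s0 for 0, …, s3 for 3. Reading `y` moves to the next residue; anything else stays put. s1 is accepting.
With 4 states:
        x   y  
>  s0   s0  s1 
 * s1   s1  s2 
   s2   s2  s3 
   s3   s3  s0 
(> = start, * = accepting)

start=s0; accept=s1; s0-x>s0; s0-y>s1; s1-x>s1; s1-y>s2; s2-x>s2; s2-y>s3; s3-x>s3; s3-y>s0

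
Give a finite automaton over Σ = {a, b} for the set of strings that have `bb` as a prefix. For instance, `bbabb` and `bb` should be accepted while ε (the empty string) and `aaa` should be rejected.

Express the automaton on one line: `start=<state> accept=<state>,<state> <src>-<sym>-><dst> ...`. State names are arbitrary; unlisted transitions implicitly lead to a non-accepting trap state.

start=q0 accept=q2 q0-a->q3 q0-b->q1 q1-a->q3 q1-b->q2 q2-a->q2 q2-b->q2 q3-a->q3 q3-b->q3

Check the first 2 symbols one by one: q0 through q1 record how many have matched `bb` so far; any wrong symbol goes to the dead state q3. After all 2 match we enter the accepting sink q2.
With 4 states:
        a   b  
>  q0   q3  q1 
   q1   q3  q2 
 * q2   q2  q2 
   q3   q3  q3 
(> = start, * = accepting)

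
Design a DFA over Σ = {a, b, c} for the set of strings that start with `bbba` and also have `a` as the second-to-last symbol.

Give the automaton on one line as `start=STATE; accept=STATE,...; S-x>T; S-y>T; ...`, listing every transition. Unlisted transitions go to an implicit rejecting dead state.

start=q0; accept=q16,q17,q18; q0-a>q1; q0-b>q2; q0-c>q3; q1-a>q4; q1-b>q5; q1-c>q6; q2-a>q7; q2-b>q8; q2-c>q9; q3-a>q10; q3-b>q11; q3-c>q12; q4-a>q4; q4-b>q5; q4-c>q6; q5-a>q7; q5-b>q13; q5-c>q9; q6-a>q10; q6-b>q11; q6-c>q12; q7-a>q4; q7-b>q5; q7-c>q6; q8-a>q7; q8-b>q14; q8-c>q9; q9-a>q10; q9-b>q11; q9-c>q12; q10-a>q4; q10-b>q5; q10-c>q6; q11-a>q7; q11-b>q13; q11-c>q9; q12-a>q10; q12-b>q11; q12-c>q12; q13-a>q7; q13-b>q13; q13-c>q9; q14-a>q15; q14-b>q13; q14-c>q9; q15-a>q16; q15-b>q17; q15-c>q18; q16-a>q16; q16-b>q17; q16-c>q18; q17-a>q15; q17-b>q19; q17-c>q20; q18-a>q21; q18-b>q22; q18-c>q23; q19-a>q15; q19-b>q19; q19-c>q20; q20-a>q21; q20-b>q22; q20-c>q23; q21-a>q16; q21-b>q17; q21-c>q18; q22-a>q15; q22-b>q19; q22-c>q20; q23-a>q21; q23-b>q22; q23-c>q23

Run two small machines in parallel and take their product. The first has 6 states tracking whether the input so far still matches the prefix `bbba`; the second has 13 states tracking the last 2 symbols read. A product state is a pair (one from each), accepting exactly when both do.
          a    b    c  
>  q0     q1   q2   q3 
   q1     q4   q5   q6 
   q2     q7   q8   q9 
   q3    q10  q11  q12 
   q4     q4   q5   q6 
   q5     q7  q13   q9 
   q6    q10  q11  q12 
   q7     q4   q5   q6 
   q8     q7  q14   q9 
   q9    q10  q11  q12 
   q10    q4   q5   q6 
   q11    q7  q13   q9 
   q12   q10  q11  q12 
   q13    q7  q13   q9 
   q14   q15  q13   q9 
   q15   q16  q17  q18 
 * q16   q16  q17  q18 
 * q17   q15  q19  q20 
 * q18   q21  q22  q23 
   q19   q15  q19  q20 
   q20   q21  q22  q23 
   q21   q16  q17  q18 
   q22   q15  q19  q20 
   q23   q21  q22  q23 
(> = start, * = accepting)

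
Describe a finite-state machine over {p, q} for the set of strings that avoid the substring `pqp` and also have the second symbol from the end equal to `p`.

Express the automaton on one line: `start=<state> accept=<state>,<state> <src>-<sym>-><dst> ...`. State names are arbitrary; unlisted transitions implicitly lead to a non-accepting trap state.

start=A accept=D,E A-p->B A-q->C B-p->D B-q->E C-p->F C-q->G D-p->D D-q->E E-p->H E-q->G F-p->D F-q->E G-p->F G-q->G H-p->I H-q->J I-p->I I-q->J J-p->H J-q->K K-p->H K-q->K

Build one automaton per condition and run them in lockstep. One (4 states) tracks partial matches of the forbidden pattern `pqp`; the other (7 states) tracks the last 2 symbols read. Each combined state is a pair, one component from each; accept when both components accept.
An 11-state machine:
       p  q 
>  A   B  C 
   B   D  E 
   C   F  G 
 * D   D  E 
 * E   H  G 
   F   D  E 
   G   F  G 
   H   I  J 
   I   I  J 
   J   H  K 
   K   H  K 
(> = start, * = accepting)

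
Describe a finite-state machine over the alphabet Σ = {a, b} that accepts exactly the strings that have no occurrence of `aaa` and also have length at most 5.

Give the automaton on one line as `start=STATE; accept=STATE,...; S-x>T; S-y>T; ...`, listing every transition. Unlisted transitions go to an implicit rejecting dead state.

start=S0; accept=S0,S1,S2,S3,S4,S5,S7,S8,S9,S10,S11,S12; S0-a>S1; S0-b>S2; S1-a>S3; S1-b>S4; S2-a>S5; S2-b>S4; S3-a>S6; S3-b>S7; S4-a>S8; S4-b>S7; S5-a>S9; S5-b>S7; S6-a>S6; S6-b>S6; S7-a>S10; S7-b>S10; S8-a>S11; S8-b>S10; S9-a>S6; S9-b>S10; S10-a>S12; S10-b>S12; S11-a>S6; S11-b>S12; S12-a>S6; S12-b>S6

Handle the two conditions separately and then intersect. The first has 4 states tracking partial matches of the forbidden pattern `aaa`; the second has 7 states tracking the input length, saturating at 6. A product state is a pair (one from each), accepting exactly when both do. After merging equivalent states the machine shrinks.
13 states suffice.
          a    b  
>* S0     S1   S2 
 * S1     S3   S4 
 * S2     S5   S4 
 * S3     S6   S7 
 * S4     S8   S7 
 * S5     S9   S7 
   S6     S6   S6 
 * S7    S10  S10 
 * S8    S11  S10 
 * S9     S6  S10 
 * S10   S12  S12 
 * S11    S6  S12 
 * S12    S6   S6 
(> = start, * = accepting)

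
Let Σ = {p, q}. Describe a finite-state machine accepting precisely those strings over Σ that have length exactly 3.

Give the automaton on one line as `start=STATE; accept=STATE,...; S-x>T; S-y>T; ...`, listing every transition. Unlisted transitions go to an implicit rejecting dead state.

start=s0; accept=s3; s0-p>s1; s0-q>s1; s1-p>s2; s1-q>s2; s2-p>s3; s2-q>s3; s3-p>s4; s3-q>s4; s4-p>s4; s4-q>s4

We only need to distinguish lengths 0, 1, …, 3, and '>3'. Chain s0 → s1 → s2 → s3 → s4 on every symbol, with s4 looping. Accepting states: {s3}.
        p   q  
>  s0   s1  s1 
   s1   s2  s2 
   s2   s3  s3 
 * s3   s4  s4 
   s4   s4  s4 
(> = start, * = accepting)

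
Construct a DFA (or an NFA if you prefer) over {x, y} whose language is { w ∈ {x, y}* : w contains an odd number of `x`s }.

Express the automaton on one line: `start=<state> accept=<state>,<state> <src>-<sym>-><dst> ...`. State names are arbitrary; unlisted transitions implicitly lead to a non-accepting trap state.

The only thing that matters is how many `x`s have appeared, reduced mod 2. Use one state per residue: q0 for 0, …, q1 for 1. Reading `x` moves to the next residue; anything else stays put. q1 is accepting.
A 2-state machine:
        x   y  
>  q0   q1  q0 
 * q1   q0  q1 
(> = start, * = accepting)

start=q0 accept=q1 q0-x->q1 q0-y->q0 q1-x->q0 q1-y->q1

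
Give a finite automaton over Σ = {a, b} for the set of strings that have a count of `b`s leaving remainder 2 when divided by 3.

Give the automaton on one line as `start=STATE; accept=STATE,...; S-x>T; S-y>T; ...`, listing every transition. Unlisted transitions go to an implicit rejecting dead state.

Keep the running count of `b`s modulo 3: each `b` advances along the cycle q0 → q1 → q2 → q0 while other symbols loop. Accept at q2.
3 states suffice.
        a   b  
>  q0   q0  q1 
   q1   q1  q2 
 * q2   q2  q0 
(> = start, * = accepting)

start=q0; accept=q2; q0-a>q0; q0-b>q1; q1-a>q1; q1-b>q2; q2-a>q2; q2-b>q0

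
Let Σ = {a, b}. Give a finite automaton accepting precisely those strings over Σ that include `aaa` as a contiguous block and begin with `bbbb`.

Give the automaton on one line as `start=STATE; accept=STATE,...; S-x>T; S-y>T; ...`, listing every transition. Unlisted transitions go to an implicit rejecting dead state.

start=q0; accept=q8; q0-a>q1; q0-b>q2; q1-a>q1; q1-b>q1; q2-a>q1; q2-b>q3; q3-a>q1; q3-b>q4; q4-a>q1; q4-b>q5; q5-a>q6; q5-b>q5; q6-a>q7; q6-b>q5; q7-a>q8; q7-b>q5; q8-a>q8; q8-b>q8

Handle the two conditions separately and then intersect. The first has 4 states tracking whether and how much of `aaa` has been seen; the second has 6 states tracking whether the input so far still matches the prefix `bbbb`. A product state is a pair (one from each), accepting exactly when both do. After merging equivalent states the machine shrinks.
9 states suffice.
        a   b  
>  q0   q1  q2 
   q1   q1  q1 
   q2   q1  q3 
   q3   q1  q4 
   q4   q1  q5 
   q5   q6  q5 
   q6   q7  q5 
   q7   q8  q5 
 * q8   q8  q8 
(> = start, * = accepting)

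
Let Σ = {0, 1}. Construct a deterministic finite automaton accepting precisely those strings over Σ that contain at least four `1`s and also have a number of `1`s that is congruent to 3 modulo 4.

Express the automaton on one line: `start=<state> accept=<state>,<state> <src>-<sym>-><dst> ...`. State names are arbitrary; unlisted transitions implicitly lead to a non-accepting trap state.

Handle the two conditions separately and then intersect. The first has 6 states tracking the count of `1`s, saturating at 5; the second has 4 states tracking the count of `1`s modulo 4. A product state is a pair (one from each), accepting exactly when both do. Equivalent product states are then merged.
        0   1  
>  q0   q0  q1 
   q1   q1  q2 
   q2   q2  q3 
   q3   q3  q4 
   q4   q4  q5 
   q5   q5  q6 
   q6   q6  q7 
 * q7   q7  q4 
(> = start, * = accepting)

start=q0 accept=q7 q0-0->q0 q0-1->q1 q1-0->q1 q1-1->q2 q2-0->q2 q2-1->q3 q3-0->q3 q3-1->q4 q4-0->q4 q4-1->q5 q5-0->q5 q5-1->q6 q6-0->q6 q6-1->q7 q7-0->q7 q7-1->q4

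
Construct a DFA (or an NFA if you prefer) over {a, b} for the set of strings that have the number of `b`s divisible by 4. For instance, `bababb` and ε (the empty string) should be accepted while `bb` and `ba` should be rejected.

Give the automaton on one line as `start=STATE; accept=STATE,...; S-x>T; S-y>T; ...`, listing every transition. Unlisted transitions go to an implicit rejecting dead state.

start=s0; accept=s0; s0-a>s0; s0-b>s1; s1-a>s1; s1-b>s2; s2-a>s2; s2-b>s3; s3-a>s3; s3-b>s0

Keep the running count of `b`s modulo 4: each `b` advances along the cycle s0 → s1 → s2 → s3 → s0 while other symbols loop. Accept at s0.
A 4-state machine:
        a   b  
>* s0   s0  s1 
   s1   s1  s2 
   s2   s2  s3 
   s3   s3  s0 
(> = start, * = accepting)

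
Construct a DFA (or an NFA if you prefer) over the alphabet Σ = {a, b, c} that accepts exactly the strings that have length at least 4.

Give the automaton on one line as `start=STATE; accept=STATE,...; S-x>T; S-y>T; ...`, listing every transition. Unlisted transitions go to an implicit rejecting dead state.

start=q0; accept=q4,q5; q0-a>q1; q0-b>q1; q0-c>q1; q1-a>q2; q1-b>q2; q1-c>q2; q2-a>q3; q2-b>q3; q2-c>q3; q3-a>q4; q3-b>q4; q3-c>q4; q4-a>q5; q4-b>q5; q4-c>q5; q5-a>q5; q5-b>q5; q5-c>q5

Count input length up to 5: every symbol moves from q0 toward q5, which means 'more than 4' and absorbs. Accept from {q4, q5}.
6 states suffice.
        a   b   c  
>  q0   q1  q1  q1 
   q1   q2  q2  q2 
   q2   q3  q3  q3 
   q3   q4  q4  q4 
 * q4   q5  q5  q5 
 * q5   q5  q5  q5 
(> = start, * = accepting)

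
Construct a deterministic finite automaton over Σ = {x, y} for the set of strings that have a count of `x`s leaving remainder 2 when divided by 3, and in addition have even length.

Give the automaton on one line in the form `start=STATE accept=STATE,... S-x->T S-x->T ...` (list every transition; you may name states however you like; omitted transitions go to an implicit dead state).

start=s0 accept=s3 s0-x->s1 s0-y->s2 s1-x->s3 s1-y->s4 s2-x->s4 s2-y->s0 s3-x->s2 s3-y->s5 s4-x->s5 s4-y->s1 s5-x->s0 s5-y->s3

Build one automaton per condition and run them in lockstep. One (3 states) tracks the count of `x`s modulo 3; the other (2 states) tracks the input length modulo 2. Each combined state is a pair, one component from each; accept when both components accept.
        x   y  
>  s0   s1  s2 
   s1   s3  s4 
   s2   s4  s0 
 * s3   s2  s5 
   s4   s5  s1 
   s5   s0  s3 
(> = start, * = accepting)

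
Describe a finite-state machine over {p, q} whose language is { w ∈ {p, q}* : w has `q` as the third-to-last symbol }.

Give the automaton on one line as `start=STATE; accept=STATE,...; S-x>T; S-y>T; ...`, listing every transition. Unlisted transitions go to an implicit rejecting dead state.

start=A; accept=L,M,N,O; A-p>B; A-q>C; B-p>D; B-q>E; C-p>F; C-q>G; D-p>H; D-q>I; E-p>J; E-q>K; F-p>L; F-q>M; G-p>N; G-q>O; H-p>H; H-q>I; I-p>J; I-q>K; J-p>L; J-q>M; K-p>N; K-q>O; L-p>H; L-q>I; M-p>J; M-q>K; N-p>L; N-q>M; O-p>N; O-q>O

Because acceptance depends on a position counted from the end, the machine has to buffer the most recent 3 symbols. Make each state the string of the last up-to-3 symbols read; on input `x` shift the window left and append `x`. Accept when the buffered window has length 3 and begins with `q`.
With 15 states:
       p  q 
>  A   B  C 
   B   D  E 
   C   F  G 
   D   H  I 
   E   J  K 
   F   L  M 
   G   N  O 
   H   H  I 
   I   J  K 
   J   L  M 
   K   N  O 
 * L   H  I 
 * M   J  K 
 * N   L  M 
 * O   N  O 
(> = start, * = accepting)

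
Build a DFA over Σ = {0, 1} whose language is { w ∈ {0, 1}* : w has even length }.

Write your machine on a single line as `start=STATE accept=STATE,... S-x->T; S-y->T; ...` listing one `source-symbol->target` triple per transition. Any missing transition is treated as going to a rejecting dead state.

Only the length mod 2 matters, so use a 2-cycle: from any state, every input symbol moves to the next state, wrapping B back to A. Mark A accepting.
2 states suffice.
       0  1 
>* A   B  B 
   B   A  A 
(> = start, * = accepting)

start=A; accept=A; A-0->B; A-1->B; B-0->A; B-1->A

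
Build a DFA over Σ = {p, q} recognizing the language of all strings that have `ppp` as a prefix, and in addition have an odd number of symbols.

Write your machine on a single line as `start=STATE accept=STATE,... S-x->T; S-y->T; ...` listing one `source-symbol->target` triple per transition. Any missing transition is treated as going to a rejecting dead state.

start=S0; accept=S5; S0-p->S1; S0-q->S2; S1-p->S3; S1-q->S4; S2-p->S4; S2-q->S4; S3-p->S5; S3-q->S2; S4-p->S2; S4-q->S2; S5-p->S6; S5-q->S6; S6-p->S5; S6-q->S5

Build one automaton per condition and run them in lockstep. The first has 5 states tracking whether the input so far still matches the prefix `ppp`; the second has 2 states tracking the input length modulo 2. A product state is a pair (one from each), accepting exactly when both do.
7 states suffice.
        p   q  
>  S0   S1  S2 
   S1   S3  S4 
   S2   S4  S4 
   S3   S5  S2 
   S4   S2  S2 
 * S5   S6  S6 
   S6   S5  S5 
(> = start, * = accepting)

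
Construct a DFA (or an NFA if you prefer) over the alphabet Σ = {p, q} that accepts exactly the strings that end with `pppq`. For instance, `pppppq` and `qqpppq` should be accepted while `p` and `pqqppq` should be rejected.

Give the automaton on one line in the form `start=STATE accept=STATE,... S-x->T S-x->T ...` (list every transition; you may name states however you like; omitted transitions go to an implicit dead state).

Remember how much of `pppq` the current input suffix matches. State S0 means no match yet; S1 means the last symbol is `p`; S2 means the last 2 symbols are `pp`; S3 means the last 3 symbols are `ppp`; S4 means the last 4 symbols are `pppq`. Only S4 accepts. On a mismatch, fall back to the longest proper suffix that is still a prefix of `pppq`.
        p   q  
>  S0   S1  S0 
   S1   S2  S0 
   S2   S3  S0 
   S3   S3  S4 
 * S4   S1  S0 
(> = start, * = accepting)

start=S0 accept=S4 S0-p->S1 S0-q->S0 S1-p->S2 S1-q->S0 S2-p->S3 S2-q->S0 S3-p->S3 S3-q->S4 S4-p->S1 S4-q->S0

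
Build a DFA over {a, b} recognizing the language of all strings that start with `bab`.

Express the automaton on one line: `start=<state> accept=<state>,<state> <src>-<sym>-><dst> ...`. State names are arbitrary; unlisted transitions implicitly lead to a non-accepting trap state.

Walk along `bab` while the input agrees: from S0 take `b` to S1, and so on. Any deviation drops to the rejecting sink S4. Once S3 is reached the prefix is confirmed and every continuation is accepted.
5 states suffice.
        a   b  
>  S0   S4  S1 
   S1   S2  S4 
   S2   S4  S3 
 * S3   S3  S3 
   S4   S4  S4 
(> = start, * = accepting)

start=S0 accept=S3 S0-a->S4 S0-b->S1 S1-a->S2 S1-b->S4 S2-a->S4 S2-b->S3 S3-a->S3 S3-b->S3 S4-a->S4 S4-b->S4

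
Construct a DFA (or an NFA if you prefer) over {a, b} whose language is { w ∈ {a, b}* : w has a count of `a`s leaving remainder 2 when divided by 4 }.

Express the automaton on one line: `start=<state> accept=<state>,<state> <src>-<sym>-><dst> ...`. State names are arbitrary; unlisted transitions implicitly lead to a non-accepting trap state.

Keep the running count of `a`s modulo 4: each `a` advances along the cycle s0 → s1 → s2 → s3 → s0 while other symbols loop. Accept at s2.
With 4 states:
        a   b  
>  s0   s1  s0 
   s1   s2  s1 
 * s2   s3  s2 
   s3   s0  s3 
(> = start, * = accepting)

start=s0 accept=s2 s0-a->s1 s0-b->s0 s1-a->s2 s1-b->s1 s2-a->s3 s2-b->s2 s3-a->s0 s3-b->s3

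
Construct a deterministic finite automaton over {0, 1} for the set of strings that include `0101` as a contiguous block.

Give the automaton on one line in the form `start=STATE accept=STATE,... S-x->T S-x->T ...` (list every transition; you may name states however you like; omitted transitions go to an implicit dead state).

Track how much of `0101` has been matched so far: state q0 is no progress, q4 is the absorbing accept state reached once `0101` has occurred. Intermediate states record partial matches; on a mismatch, fall back to the longest reusable overlap.
        0   1  
>  q0   q1  q0 
   q1   q1  q2 
   q2   q3  q0 
   q3   q1  q4 
 * q4   q4  q4 
(> = start, * = accepting)

start=q0 accept=q4 q0-0->q1 q0-1->q0 q1-0->q1 q1-1->q2 q2-0->q3 q2-1->q0 q3-0->q1 q3-1->q4 q4-0->q4 q4-1->q4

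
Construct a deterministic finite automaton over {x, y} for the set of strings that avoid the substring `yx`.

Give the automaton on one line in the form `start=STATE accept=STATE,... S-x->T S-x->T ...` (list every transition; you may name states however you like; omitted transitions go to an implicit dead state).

start=q0 accept=q0,q1 q0-x->q0 q0-y->q1 q1-x->q2 q1-y->q1 q2-x->q2 q2-y->q2

This is the complement of 'contains `yx`'. Use the same substring-matching states — q0 through q2 holding how much of `yx` has just been matched — but flip the accepting set: everything except the trap q2 accepts.
With 3 states:
        x   y  
>* q0   q0  q1 
 * q1   q2  q1 
   q2   q2  q2 
(> = start, * = accepting)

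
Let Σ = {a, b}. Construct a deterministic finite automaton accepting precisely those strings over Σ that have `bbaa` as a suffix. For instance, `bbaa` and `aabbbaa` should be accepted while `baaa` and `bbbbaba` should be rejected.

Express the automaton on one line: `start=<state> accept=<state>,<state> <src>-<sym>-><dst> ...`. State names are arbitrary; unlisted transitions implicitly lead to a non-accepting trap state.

start=q0 accept=q4 q0-a->q0 q0-b->q1 q1-a->q0 q1-b->q2 q2-a->q3 q2-b->q2 q3-a->q4 q3-b->q1 q4-a->q0 q4-b->q1

Let each state record the length of the longest suffix of the input read so far that is also a prefix of `bbaa`. q1 means the last symbol is `b`; q2 means the last 2 symbols are `bb`; q3 means the last 3 symbols are `bba`; q4 means the last 4 symbols are `bbaa`. Accept only at q4, where the string currently ends in `bbaa`.
5 states suffice.
        a   b  
>  q0   q0  q1 
   q1   q0  q2 
   q2   q3  q2 
   q3   q4  q1 
 * q4   q0  q1 
(> = start, * = accepting)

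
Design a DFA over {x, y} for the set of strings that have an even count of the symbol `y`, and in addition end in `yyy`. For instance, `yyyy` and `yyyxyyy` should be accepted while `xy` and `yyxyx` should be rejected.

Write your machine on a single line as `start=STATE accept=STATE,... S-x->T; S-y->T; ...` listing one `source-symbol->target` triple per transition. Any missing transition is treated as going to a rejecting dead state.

Build one automaton per condition and run them in lockstep. One (2 states) tracks the count of `y`s modulo 2; the other (4 states) tracks how much of the suffix `yyy` has currently been matched. Each combined state is a pair, one component from each; accept when both components accept. Minimizing collapses redundant product states.
5 states suffice.
       x  y 
>  A   A  B 
   B   B  C 
   C   A  D 
   D   B  E 
 * E   A  D 
(> = start, * = accepting)

start=A; accept=E; A-x->A; A-y->B; B-x->B; B-y->C; C-x->A; C-y->D; D-x->B; D-y->E; E-x->A; E-y->D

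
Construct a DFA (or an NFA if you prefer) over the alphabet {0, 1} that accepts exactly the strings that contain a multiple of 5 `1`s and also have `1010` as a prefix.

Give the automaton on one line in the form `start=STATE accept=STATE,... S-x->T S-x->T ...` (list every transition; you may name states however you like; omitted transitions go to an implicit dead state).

Run two small machines in parallel and take their product. The first has 5 states tracking the count of `1`s modulo 5; the second has 6 states tracking whether the input so far still matches the prefix `1010`. A product state is a pair (one from each), accepting exactly when both do. Equivalent product states are then merged.
A 10-state machine:
        0   1  
>  s0   s1  s2 
   s1   s1  s1 
   s2   s3  s1 
   s3   s1  s4 
   s4   s5  s1 
   s5   s5  s6 
   s6   s6  s7 
   s7   s7  s8 
 * s8   s8  s9 
   s9   s9  s5 
(> = start, * = accepting)

start=s0 accept=s8 s0-0->s1 s0-1->s2 s1-0->s1 s1-1->s1 s2-0->s3 s2-1->s1 s3-0->s1 s3-1->s4 s4-0->s5 s4-1->s1 s5-0->s5 s5-1->s6 s6-0->s6 s6-1->s7 s7-0->s7 s7-1->s8 s8-0->s8 s8-1->s9 s9-0->s9 s9-1->s5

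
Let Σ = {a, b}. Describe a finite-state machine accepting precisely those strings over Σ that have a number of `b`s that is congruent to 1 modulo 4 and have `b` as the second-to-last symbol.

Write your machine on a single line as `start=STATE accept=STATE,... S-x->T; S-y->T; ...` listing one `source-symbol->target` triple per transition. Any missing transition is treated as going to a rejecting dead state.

start=q0; accept=q5,q18; q0-a->q1; q0-b->q2; q1-a->q3; q1-b->q4; q2-a->q5; q2-b->q6; q3-a->q3; q3-b->q4; q4-a->q5; q4-b->q6; q5-a->q7; q5-b->q8; q6-a->q9; q6-b->q10; q7-a->q7; q7-b->q8; q8-a->q9; q8-b->q10; q9-a->q11; q9-b->q12; q10-a->q13; q10-b->q14; q11-a->q11; q11-b->q12; q12-a->q13; q12-b->q14; q13-a->q15; q13-b->q16; q14-a->q17; q14-b->q18; q15-a->q15; q15-b->q16; q16-a->q17; q16-b->q18; q17-a->q3; q17-b->q4; q18-a->q5; q18-b->q6

Handle the two conditions separately and then intersect. One (4 states) tracks the count of `b`s modulo 4; the other (7 states) tracks the last 2 symbols read. Each combined state is a pair, one component from each; accept when both components accept.
With 19 states:
          a    b  
>  q0     q1   q2 
   q1     q3   q4 
   q2     q5   q6 
   q3     q3   q4 
   q4     q5   q6 
 * q5     q7   q8 
   q6     q9  q10 
   q7     q7   q8 
   q8     q9  q10 
   q9    q11  q12 
   q10   q13  q14 
   q11   q11  q12 
   q12   q13  q14 
   q13   q15  q16 
   q14   q17  q18 
   q15   q15  q16 
   q16   q17  q18 
   q17    q3   q4 
 * q18    q5   q6 
(> = start, * = accepting)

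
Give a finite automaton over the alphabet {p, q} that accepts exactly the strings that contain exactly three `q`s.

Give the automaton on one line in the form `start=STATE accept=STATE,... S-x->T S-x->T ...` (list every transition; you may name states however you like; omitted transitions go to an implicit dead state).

start=S0 accept=S3 S0-p->S0 S0-q->S1 S1-p->S1 S1-q->S2 S2-p->S2 S2-q->S3 S3-p->S3 S3-q->S4 S4-p->S4 S4-q->S4

Count `q`s, saturating at 4: states S0 through S3 mean 0 through 3 `q`s seen; S4 means more than 3. Each `q` increments (capped at S4); other symbols loop. Accept from {S3}.
        p   q  
>  S0   S0  S1 
   S1   S1  S2 
   S2   S2  S3 
 * S3   S3  S4 
   S4   S4  S4 
(> = start, * = accepting)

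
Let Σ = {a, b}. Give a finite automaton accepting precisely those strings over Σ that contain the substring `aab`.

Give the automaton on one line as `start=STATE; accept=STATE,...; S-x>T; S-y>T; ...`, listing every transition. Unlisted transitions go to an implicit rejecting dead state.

States S0..S2 record the length of the longest prefix of `aab` that matches the current input suffix. Reaching S3 means `aab` has been seen, and we stay there forever. Accept from S3.
4 states suffice.
        a   b  
>  S0   S1  S0 
   S1   S2  S0 
   S2   S2  S3 
 * S3   S3  S3 
(> = start, * = accepting)

start=S0; accept=S3; S0-a>S1; S0-b>S0; S1-a>S2; S1-b>S0; S2-a>S2; S2-b>S3; S3-a>S3; S3-b>S3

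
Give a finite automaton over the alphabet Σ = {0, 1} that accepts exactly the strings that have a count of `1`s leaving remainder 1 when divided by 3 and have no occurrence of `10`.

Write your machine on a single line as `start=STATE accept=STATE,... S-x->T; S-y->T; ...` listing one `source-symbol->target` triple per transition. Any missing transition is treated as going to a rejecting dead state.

Build one automaton per condition and run them in lockstep. One (3 states) tracks the count of `1`s modulo 3; the other (3 states) tracks partial matches of the forbidden pattern `10`. Each combined state is a pair, one component from each; accept when both components accept.
7 states suffice.
        0   1  
>  S0   S0  S1 
 * S1   S2  S3 
   S2   S2  S4 
   S3   S4  S5 
   S4   S4  S6 
   S5   S6  S1 
   S6   S6  S2 
(> = start, * = accepting)

start=S0; accept=S1; S0-0->S0; S0-1->S1; S1-0->S2; S1-1->S3; S2-0->S2; S2-1->S4; S3-0->S4; S3-1->S5; S4-0->S4; S4-1->S6; S5-0->S6; S5-1->S1; S6-0->S6; S6-1->S2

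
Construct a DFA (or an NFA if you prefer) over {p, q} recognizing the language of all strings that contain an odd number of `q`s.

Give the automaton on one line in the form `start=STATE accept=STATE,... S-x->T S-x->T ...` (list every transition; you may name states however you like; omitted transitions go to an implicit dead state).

The only thing that matters is how many `q`s have appeared, reduced mod 2. Use one state per residue: s0 for 0, …, s1 for 1. Reading `q` moves to the next residue; anything else stays put. s1 is accepting.
        p   q  
>  s0   s0  s1 
 * s1   s1  s0 
(> = start, * = accepting)

start=s0 accept=s1 s0-p->s0 s0-q->s1 s1-p->s1 s1-q->s0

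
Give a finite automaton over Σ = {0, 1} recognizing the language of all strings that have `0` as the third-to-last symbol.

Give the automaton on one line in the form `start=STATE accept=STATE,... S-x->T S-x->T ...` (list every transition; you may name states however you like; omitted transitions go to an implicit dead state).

start=q0 accept=q7,q8,q9,q10 q0-0->q1 q0-1->q2 q1-0->q3 q1-1->q4 q2-0->q5 q2-1->q6 q3-0->q7 q3-1->q8 q4-0->q9 q4-1->q10 q5-0->q11 q5-1->q12 q6-0->q13 q6-1->q14 q7-0->q7 q7-1->q8 q8-0->q9 q8-1->q10 q9-0->q11 q9-1->q12 q10-0->q13 q10-1->q14 q11-0->q7 q11-1->q8 q12-0->q9 q12-1->q10 q13-0->q11 q13-1->q12 q14-0->q13 q14-1->q14

Because acceptance depends on a position counted from the end, the machine has to buffer the most recent 3 symbols. Make each state the string of the last up-to-3 symbols read; on input `x` shift the window left and append `x`. Accept when the buffered window has length 3 and begins with `0`.
          0    1  
>  q0     q1   q2 
   q1     q3   q4 
   q2     q5   q6 
   q3     q7   q8 
   q4     q9  q10 
   q5    q11  q12 
   q6    q13  q14 
 * q7     q7   q8 
 * q8     q9  q10 
 * q9    q11  q12 
 * q10   q13  q14 
   q11    q7   q8 
   q12    q9  q10 
   q13   q11  q12 
   q14   q13  q14 
(> = start, * = accepting)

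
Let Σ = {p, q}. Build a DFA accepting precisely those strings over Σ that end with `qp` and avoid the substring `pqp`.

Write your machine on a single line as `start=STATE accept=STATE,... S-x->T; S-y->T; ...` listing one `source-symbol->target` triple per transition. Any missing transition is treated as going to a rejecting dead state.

start=S0; accept=S4; S0-p->S1; S0-q->S2; S1-p->S1; S1-q->S3; S2-p->S4; S2-q->S2; S3-p->S5; S3-q->S2; S4-p->S1; S4-q->S3; S5-p->S5; S5-q->S5

Build one automaton per condition and run them in lockstep. One (3 states) tracks how much of the suffix `qp` has currently been matched; the other (4 states) tracks partial matches of the forbidden pattern `pqp`. Each combined state is a pair, one component from each; accept when both components accept. Minimizing collapses redundant product states.
6 states suffice.
        p   q  
>  S0   S1  S2 
   S1   S1  S3 
   S2   S4  S2 
   S3   S5  S2 
 * S4   S1  S3 
   S5   S5  S5 
(> = start, * = accepting)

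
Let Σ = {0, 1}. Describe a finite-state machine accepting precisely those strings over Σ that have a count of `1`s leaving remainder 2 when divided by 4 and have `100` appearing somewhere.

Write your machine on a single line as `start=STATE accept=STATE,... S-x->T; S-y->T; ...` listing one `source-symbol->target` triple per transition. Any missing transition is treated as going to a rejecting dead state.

start=q0; accept=q7; q0-0->q0; q0-1->q1; q1-0->q2; q1-1->q3; q2-0->q4; q2-1->q3; q3-0->q5; q3-1->q6; q4-0->q4; q4-1->q7; q5-0->q7; q5-1->q6; q6-0->q8; q6-1->q9; q7-0->q7; q7-1->q10; q8-0->q10; q8-1->q9; q9-0->q11; q9-1->q1; q10-0->q10; q10-1->q12; q11-0->q12; q11-1->q1; q12-0->q12; q12-1->q4

Build one automaton per condition and run them in lockstep. The first has 4 states tracking the count of `1`s modulo 4; the second has 4 states tracking whether and how much of `100` has been seen. A product state is a pair (one from each), accepting exactly when both do.
With 13 states:
          0    1  
>  q0     q0   q1 
   q1     q2   q3 
   q2     q4   q3 
   q3     q5   q6 
   q4     q4   q7 
   q5     q7   q6 
   q6     q8   q9 
 * q7     q7  q10 
   q8    q10   q9 
   q9    q11   q1 
   q10   q10  q12 
   q11   q12   q1 
   q12   q12   q4 
(> = start, * = accepting)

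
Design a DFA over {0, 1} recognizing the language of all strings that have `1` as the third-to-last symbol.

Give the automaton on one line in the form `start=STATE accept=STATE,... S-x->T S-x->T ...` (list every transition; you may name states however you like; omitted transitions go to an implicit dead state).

start=A accept=L,M,N,O A-0->B A-1->C B-0->D B-1->E C-0->F C-1->G D-0->H D-1->I E-0->J E-1->K F-0->L F-1->M G-0->N G-1->O H-0->H H-1->I I-0->J I-1->K J-0->L J-1->M K-0->N K-1->O L-0->H L-1->I M-0->J M-1->K N-0->L N-1->M O-0->N O-1->O

Because acceptance depends on a position counted from the end, the machine has to buffer the most recent 3 symbols. Make each state the string of the last up-to-3 symbols read; on input `x` shift the window left and append `x`. Accept when the buffered window has length 3 and begins with `1`.
15 states suffice.
       0  1 
>  A   B  C 
   B   D  E 
   C   F  G 
   D   H  I 
   E   J  K 
   F   L  M 
   G   N  O 
   H   H  I 
   I   J  K 
   J   L  M 
   K   N  O 
 * L   H  I 
 * M   J  K 
 * N   L  M 
 * O   N  O 
(> = start, * = accepting)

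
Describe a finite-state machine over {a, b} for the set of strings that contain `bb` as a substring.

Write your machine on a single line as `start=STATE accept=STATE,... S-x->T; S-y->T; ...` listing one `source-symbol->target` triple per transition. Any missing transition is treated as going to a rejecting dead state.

start=s0; accept=s2; s0-a->s0; s0-b->s1; s1-a->s0; s1-b->s2; s2-a->s2; s2-b->s2

Track how much of `bb` has been matched so far: state s0 is no progress, s2 is the absorbing accept state reached once `bb` has occurred. Intermediate states record partial matches; on a mismatch, fall back to the longest reusable overlap.
With 3 states:
        a   b  
>  s0   s0  s1 
   s1   s0  s2 
 * s2   s2  s2 
(> = start, * = accepting)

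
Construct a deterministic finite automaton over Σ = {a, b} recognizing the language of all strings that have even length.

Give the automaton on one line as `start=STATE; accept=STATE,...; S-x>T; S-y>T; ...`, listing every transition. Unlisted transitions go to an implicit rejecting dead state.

Only the length mod 2 matters, so use a 2-cycle: from any state, every input symbol moves to the next state, wrapping q1 back to q0. Mark q0 accepting.
2 states suffice.
        a   b  
>* q0   q1  q1 
   q1   q0  q0 
(> = start, * = accepting)

start=q0; accept=q0; q0-a>q1; q0-b>q1; q1-a>q0; q1-b>q0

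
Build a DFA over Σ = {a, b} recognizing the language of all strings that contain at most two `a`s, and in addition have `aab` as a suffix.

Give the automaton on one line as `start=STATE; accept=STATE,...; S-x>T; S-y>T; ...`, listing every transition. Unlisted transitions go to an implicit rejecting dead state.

start=s0; accept=s4; s0-a>s1; s0-b>s0; s1-a>s2; s1-b>s3; s2-a>s3; s2-b>s4; s3-a>s3; s3-b>s3; s4-a>s3; s4-b>s3

Run two small machines in parallel and take their product. One (4 states) tracks the count of `a`s, saturating at 3; the other (4 states) tracks how much of the suffix `aab` has currently been matched. Each combined state is a pair, one component from each; accept when both components accept. Equivalent product states are then merged.
        a   b  
>  s0   s1  s0 
   s1   s2  s3 
   s2   s3  s4 
   s3   s3  s3 
 * s4   s3  s3 
(> = start, * = accepting)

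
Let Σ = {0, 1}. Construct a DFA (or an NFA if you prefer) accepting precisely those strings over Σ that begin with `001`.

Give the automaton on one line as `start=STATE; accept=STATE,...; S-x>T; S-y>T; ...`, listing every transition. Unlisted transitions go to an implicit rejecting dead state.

Check the first 3 symbols one by one: s0 through s2 record how many have matched `001` so far; any wrong symbol goes to the dead state s4. After all 3 match we enter the accepting sink s3.
With 5 states:
        0   1  
>  s0   s1  s4 
   s1   s2  s4 
   s2   s4  s3 
 * s3   s3  s3 
   s4   s4  s4 
(> = start, * = accepting)

start=s0; accept=s3; s0-0>s1; s0-1>s4; s1-0>s2; s1-1>s4; s2-0>s4; s2-1>s3; s3-0>s3; s3-1>s3; s4-0>s4; s4-1>s4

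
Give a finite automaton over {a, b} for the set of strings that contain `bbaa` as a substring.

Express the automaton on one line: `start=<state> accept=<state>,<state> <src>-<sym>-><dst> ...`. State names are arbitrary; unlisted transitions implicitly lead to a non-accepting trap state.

Track how much of `bbaa` has been matched so far: state q0 is no progress, q4 is the absorbing accept state reached once `bbaa` has occurred. Intermediate states record partial matches; on a mismatch, fall back to the longest reusable overlap.
With 5 states:
        a   b  
>  q0   q0  q1 
   q1   q0  q2 
   q2   q3  q2 
   q3   q4  q1 
 * q4   q4  q4 
(> = start, * = accepting)

start=q0 accept=q4 q0-a->q0 q0-b->q1 q1-a->q0 q1-b->q2 q2-a->q3 q2-b->q2 q3-a->q4 q3-b->q1 q4-a->q4 q4-b->q4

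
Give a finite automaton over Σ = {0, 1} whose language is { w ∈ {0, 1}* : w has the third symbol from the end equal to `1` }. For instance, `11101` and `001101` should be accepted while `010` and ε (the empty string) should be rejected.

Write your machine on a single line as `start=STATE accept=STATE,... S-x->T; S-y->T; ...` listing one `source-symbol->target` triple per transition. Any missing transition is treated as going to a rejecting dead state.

Because acceptance depends on a position counted from the end, the machine has to buffer the most recent 3 symbols. Make each state the string of the last up-to-3 symbols read; on input `x` shift the window left and append `x`. Accept when the buffered window has length 3 and begins with `1`.
A 15-state machine:
          0    1  
>  s0     s1   s2 
   s1     s3   s4 
   s2     s5   s6 
   s3     s7   s8 
   s4     s9  s10 
   s5    s11  s12 
   s6    s13  s14 
   s7     s7   s8 
   s8     s9  s10 
   s9    s11  s12 
   s10   s13  s14 
 * s11    s7   s8 
 * s12    s9  s10 
 * s13   s11  s12 
 * s14   s13  s14 
(> = start, * = accepting)

start=s0; accept=s11,s12,s13,s14; s0-0->s1; s0-1->s2; s1-0->s3; s1-1->s4; s2-0->s5; s2-1->s6; s3-0->s7; s3-1->s8; s4-0->s9; s4-1->s10; s5-0->s11; s5-1->s12; s6-0->s13; s6-1->s14; s7-0->s7; s7-1->s8; s8-0->s9; s8-1->s10; s9-0->s11; s9-1->s12; s10-0->s13; s10-1->s14; s11-0->s7; s11-1->s8; s12-0->s9; s12-1->s10; s13-0->s11; s13-1->s12; s14-0->s13; s14-1->s14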